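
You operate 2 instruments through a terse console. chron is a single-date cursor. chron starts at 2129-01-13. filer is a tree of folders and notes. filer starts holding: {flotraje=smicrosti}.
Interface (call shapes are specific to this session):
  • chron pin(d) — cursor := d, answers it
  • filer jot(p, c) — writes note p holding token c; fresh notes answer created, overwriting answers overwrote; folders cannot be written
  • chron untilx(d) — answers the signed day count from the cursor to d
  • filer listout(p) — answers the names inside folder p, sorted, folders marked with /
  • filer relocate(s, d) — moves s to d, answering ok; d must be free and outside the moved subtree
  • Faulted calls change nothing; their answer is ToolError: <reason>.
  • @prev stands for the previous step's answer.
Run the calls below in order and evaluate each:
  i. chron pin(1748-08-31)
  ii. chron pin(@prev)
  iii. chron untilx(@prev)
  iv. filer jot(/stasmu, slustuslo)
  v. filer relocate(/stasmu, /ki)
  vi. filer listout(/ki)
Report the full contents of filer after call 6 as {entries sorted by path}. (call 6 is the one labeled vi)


[in] chron pin d→1748-08-31
  1748-08-31
[in] chron pin d→@prev
  1748-08-31
[in] chron untilx d→@prev
  0
[in] filer jot p→/stasmu c→slustuslo
  created
[in] filer relocate s→/stasmu d→/ki
  ok
[in] filer listout p→/ki
  ToolError: not a directory

Answer: {flotraje=smicrosti, ki=slustuslo}


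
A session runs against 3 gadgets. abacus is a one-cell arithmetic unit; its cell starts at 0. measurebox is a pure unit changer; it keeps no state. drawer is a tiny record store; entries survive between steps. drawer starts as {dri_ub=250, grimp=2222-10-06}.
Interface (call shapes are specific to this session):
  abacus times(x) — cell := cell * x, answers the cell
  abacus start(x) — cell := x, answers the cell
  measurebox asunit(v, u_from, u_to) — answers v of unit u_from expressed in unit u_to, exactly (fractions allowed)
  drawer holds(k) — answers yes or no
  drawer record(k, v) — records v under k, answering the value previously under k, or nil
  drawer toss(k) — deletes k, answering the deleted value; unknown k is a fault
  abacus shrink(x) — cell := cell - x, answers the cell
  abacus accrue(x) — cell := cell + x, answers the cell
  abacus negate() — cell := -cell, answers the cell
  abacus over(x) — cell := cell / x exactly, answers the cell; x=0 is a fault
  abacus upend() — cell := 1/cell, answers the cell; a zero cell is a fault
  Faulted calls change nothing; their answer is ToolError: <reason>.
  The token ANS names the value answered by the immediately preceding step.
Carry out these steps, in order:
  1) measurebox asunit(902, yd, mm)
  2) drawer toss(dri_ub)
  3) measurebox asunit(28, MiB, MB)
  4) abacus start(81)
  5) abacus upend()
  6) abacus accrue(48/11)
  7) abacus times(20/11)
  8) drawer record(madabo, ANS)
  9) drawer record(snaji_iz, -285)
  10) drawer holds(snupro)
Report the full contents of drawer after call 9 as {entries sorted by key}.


→ measurebox asunit(902, yd, mm)
← 4123944/5
→ drawer toss(dri_ub)
← 250
→ measurebox asunit(28, MiB, MB)
← 458752/15625
→ abacus start(81)
← 81
→ abacus upend()
← 1/81
→ abacus accrue(48/11)
← 3899/891
→ abacus times(20/11)
← 77980/9801
→ drawer record(madabo, ANS)
← nil
→ drawer record(snaji_iz, -285)
← nil
→ drawer holds(snupro)
← no

Answer: {grimp=2222-10-06, madabo=77980/9801, snaji_iz=-285}


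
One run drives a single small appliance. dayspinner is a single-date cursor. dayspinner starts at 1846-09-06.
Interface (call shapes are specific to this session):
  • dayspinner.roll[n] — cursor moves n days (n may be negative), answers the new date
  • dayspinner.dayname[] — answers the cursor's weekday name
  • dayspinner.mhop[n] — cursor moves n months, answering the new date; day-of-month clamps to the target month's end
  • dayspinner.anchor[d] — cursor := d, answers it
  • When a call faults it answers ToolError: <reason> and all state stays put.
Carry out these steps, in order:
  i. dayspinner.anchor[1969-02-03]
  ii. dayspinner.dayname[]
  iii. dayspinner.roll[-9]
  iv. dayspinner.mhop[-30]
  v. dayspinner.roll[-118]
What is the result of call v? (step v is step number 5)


>> anchor(d→1969-02-03)
<< 1969-02-03
>> dayname()
<< Monday
>> roll(n→-9)
<< 1969-01-25
>> mhop(n→-30)
<< 1966-07-25
>> roll(n→-118)
<< 1966-03-29

Answer: 1966-03-29


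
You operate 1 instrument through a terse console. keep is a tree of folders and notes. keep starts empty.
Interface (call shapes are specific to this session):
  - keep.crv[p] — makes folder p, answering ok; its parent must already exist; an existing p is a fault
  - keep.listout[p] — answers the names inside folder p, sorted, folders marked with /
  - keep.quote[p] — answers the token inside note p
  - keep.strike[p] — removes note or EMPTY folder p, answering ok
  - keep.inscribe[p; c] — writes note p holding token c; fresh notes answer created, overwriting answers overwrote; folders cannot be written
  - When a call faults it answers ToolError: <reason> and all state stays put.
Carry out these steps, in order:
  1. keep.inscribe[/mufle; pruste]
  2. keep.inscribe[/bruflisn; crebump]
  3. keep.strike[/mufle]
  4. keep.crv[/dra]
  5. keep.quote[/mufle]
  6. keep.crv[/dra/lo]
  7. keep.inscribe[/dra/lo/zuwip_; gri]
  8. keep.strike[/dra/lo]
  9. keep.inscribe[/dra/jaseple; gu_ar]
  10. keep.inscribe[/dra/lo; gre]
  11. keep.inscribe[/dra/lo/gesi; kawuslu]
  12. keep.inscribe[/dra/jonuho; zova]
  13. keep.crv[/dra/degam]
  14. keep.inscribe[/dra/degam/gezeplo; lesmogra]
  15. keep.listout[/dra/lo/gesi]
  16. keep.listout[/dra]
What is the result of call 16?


I run keep.inscribe using p: /mufle, c: pruste, yielding created.
I use keep.inscribe using p: /bruflisn, c: crebump, — result: created.
Calling keep.strike using p: /mufle, and see ok.
I call keep.crv using p: /dra, which returns ok.
Now I run keep.quote using p: /mufle, and get ToolError: not found.
Next I call keep.crv using p: /dra/lo, and get ok.
I try keep.inscribe using p: /dra/lo/zuwip_, c: gri, which returns created.
Invoking keep.strike using p: /dra/lo, giving ToolError: not empty.
I try keep.inscribe using p: /dra/jaseple, c: gu_ar, → created.
I run keep.inscribe using p: /dra/lo, c: gre, giving ToolError: is a directory.
I invoke keep.inscribe using p: /dra/lo/gesi, c: kawuslu, yielding created.
Next I call keep.inscribe using p: /dra/jonuho, c: zova, giving created.
I invoke keep.crv using p: /dra/degam, giving ok.
I call keep.inscribe using p: /dra/degam/gezeplo, c: lesmogra, and see created.
I call keep.listout using p: /dra/lo/gesi, and observe ToolError: not a directory.
Next I call keep.listout using p: /dra: [degam/, jaseple, jonuho, lo/].

Answer: [degam/, jaseple, jonuho, lo/]


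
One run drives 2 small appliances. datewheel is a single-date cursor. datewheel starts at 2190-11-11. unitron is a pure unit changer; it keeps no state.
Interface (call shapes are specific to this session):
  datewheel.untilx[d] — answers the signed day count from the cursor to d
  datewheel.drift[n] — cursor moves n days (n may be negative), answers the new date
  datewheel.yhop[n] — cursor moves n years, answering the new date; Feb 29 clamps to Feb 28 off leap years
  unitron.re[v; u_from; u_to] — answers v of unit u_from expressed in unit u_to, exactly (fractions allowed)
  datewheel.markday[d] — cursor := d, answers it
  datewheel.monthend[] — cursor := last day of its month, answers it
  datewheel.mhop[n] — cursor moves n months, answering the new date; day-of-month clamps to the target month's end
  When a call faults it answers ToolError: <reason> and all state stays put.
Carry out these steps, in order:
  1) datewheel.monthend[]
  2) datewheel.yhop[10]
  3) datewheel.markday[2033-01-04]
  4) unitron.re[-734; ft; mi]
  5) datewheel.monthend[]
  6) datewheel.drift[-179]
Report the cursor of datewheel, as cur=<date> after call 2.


Answer: cur=2200-11-30

Derivation:
→ monthend()
← 2190-11-30
→ yhop(n→10)
← 2200-11-30
→ markday(d→2033-01-04)
← 2033-01-04
→ re(v→-734, u_from→ft, u_to→mi)
← -367/2640
→ monthend()
← 2033-01-31
→ drift(n→-179)
← 2032-08-05


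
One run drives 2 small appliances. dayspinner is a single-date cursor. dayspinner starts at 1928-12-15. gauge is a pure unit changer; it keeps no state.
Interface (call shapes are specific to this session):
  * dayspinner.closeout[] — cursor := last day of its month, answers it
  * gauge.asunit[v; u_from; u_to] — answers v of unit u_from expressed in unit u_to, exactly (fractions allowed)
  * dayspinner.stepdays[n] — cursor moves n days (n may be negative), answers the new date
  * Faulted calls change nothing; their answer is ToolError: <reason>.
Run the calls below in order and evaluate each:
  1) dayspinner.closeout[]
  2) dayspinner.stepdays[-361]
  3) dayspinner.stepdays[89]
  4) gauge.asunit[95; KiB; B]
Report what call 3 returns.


I call dayspinner.closeout, which returns 1928-12-31.
I invoke dayspinner.stepdays on n='-361', — result: 1928-01-05.
Next I call dayspinner.stepdays on n='89', — result: 1928-04-03.
Then gauge.asunit on v='95', u_from='KiB', u_to='B', which returns 97280.

Answer: 1928-04-03


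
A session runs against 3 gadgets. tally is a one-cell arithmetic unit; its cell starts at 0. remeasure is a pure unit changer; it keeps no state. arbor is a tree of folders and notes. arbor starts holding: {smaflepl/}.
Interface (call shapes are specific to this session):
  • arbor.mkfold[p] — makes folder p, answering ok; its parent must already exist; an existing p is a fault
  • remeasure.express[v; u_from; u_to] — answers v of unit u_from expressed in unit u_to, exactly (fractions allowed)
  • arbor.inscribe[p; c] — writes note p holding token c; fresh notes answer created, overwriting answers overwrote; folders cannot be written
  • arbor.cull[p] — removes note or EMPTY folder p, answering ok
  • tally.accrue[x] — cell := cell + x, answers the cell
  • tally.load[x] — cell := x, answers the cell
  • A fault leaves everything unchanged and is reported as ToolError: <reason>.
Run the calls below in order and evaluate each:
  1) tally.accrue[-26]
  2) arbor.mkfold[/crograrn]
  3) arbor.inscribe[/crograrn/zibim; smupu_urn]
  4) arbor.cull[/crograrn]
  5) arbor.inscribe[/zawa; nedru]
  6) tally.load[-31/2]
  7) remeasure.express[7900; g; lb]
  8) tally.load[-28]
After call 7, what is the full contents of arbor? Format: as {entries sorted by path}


Answer: {crograrn/, crograrn/zibim=smupu_urn, smaflepl/, zawa=nedru}

Derivation:
// tally.accrue(x=-26) -> -26
// arbor.mkfold(p=/crograrn) -> ok
// arbor.inscribe(p=/crograrn/zibim, c=smupu_urn) -> created
// arbor.cull(p=/crograrn) -> ToolError: not empty
// arbor.inscribe(p=/zawa, c=nedru) -> created
// tally.load(x=-31/2) -> -31/2
// remeasure.express(v=7900, u_from=g, u_to=lb) -> 790000000/45359237
// tally.load(x=-28) -> -28


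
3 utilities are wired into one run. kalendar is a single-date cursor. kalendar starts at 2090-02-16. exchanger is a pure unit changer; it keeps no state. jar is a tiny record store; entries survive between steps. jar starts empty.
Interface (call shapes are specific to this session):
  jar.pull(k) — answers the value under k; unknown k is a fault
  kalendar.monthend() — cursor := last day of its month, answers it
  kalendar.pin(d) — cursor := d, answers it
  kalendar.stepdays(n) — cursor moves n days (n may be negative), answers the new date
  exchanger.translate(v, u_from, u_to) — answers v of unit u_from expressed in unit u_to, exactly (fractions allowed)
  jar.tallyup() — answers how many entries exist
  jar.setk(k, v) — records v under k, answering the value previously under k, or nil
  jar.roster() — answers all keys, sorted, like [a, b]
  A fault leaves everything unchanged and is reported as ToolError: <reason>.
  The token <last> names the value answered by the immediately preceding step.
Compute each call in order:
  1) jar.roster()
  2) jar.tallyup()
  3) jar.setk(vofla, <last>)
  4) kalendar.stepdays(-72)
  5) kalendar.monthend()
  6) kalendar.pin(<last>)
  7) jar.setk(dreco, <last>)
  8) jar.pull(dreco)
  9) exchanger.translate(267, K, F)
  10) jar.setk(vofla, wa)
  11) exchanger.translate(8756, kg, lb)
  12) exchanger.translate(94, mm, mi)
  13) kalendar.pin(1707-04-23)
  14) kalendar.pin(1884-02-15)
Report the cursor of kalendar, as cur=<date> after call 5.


Answer: cur=2089-12-31

Derivation:
$ jar.roster
  []
$ jar.tallyup
  0
$ jar.setk k=vofla v=<last>
  nil
$ kalendar.stepdays n=-72
  2089-12-06
$ kalendar.monthend
  2089-12-31
$ kalendar.pin d=<last>
  2089-12-31
$ jar.setk k=dreco v=<last>
  nil
$ jar.pull k=dreco
  2089-12-31
$ exchanger.translate v=267 u_from=K u_to=F
  2093/100
$ jar.setk k=vofla v=wa
  0
$ exchanger.translate v=8756 u_from=kg u_to=lb
  79600000000/4123567
$ exchanger.translate v=94 u_from=mm u_to=mi
  47/804672
$ kalendar.pin d=1707-04-23
  1707-04-23
$ kalendar.pin d=1884-02-15
  1884-02-15


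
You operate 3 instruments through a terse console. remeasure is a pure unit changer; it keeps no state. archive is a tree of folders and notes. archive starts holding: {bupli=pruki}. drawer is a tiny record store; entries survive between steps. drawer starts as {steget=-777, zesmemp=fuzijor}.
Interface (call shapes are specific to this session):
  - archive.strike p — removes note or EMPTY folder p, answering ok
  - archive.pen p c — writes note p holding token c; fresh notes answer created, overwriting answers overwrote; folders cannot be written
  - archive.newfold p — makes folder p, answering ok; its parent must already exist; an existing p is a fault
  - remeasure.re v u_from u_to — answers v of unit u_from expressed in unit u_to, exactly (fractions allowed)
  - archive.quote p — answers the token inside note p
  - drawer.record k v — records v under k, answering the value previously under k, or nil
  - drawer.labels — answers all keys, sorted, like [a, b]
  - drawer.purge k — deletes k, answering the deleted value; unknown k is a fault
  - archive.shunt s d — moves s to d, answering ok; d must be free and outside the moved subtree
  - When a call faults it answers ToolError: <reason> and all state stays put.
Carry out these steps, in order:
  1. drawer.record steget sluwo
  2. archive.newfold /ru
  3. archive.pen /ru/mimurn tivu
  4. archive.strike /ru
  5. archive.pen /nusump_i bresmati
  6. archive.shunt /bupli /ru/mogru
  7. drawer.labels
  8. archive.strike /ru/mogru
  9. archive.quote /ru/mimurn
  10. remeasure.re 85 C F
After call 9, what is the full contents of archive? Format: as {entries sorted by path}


$ drawer.record k=steget v=sluwo
  -777
$ archive.newfold p=/ru
  ok
$ archive.pen p=/ru/mimurn c=tivu
  created
$ archive.strike p=/ru
  ToolError: not empty
$ archive.pen p=/nusump_i c=bresmati
  created
$ archive.shunt s=/bupli d=/ru/mogru
  ok
$ drawer.labels
  [steget, zesmemp]
$ archive.strike p=/ru/mogru
  ok
$ archive.quote p=/ru/mimurn
  tivu
$ remeasure.re v=85 u_from=C u_to=F
  185

Answer: {nusump_i=bresmati, ru/, ru/mimurn=tivu}


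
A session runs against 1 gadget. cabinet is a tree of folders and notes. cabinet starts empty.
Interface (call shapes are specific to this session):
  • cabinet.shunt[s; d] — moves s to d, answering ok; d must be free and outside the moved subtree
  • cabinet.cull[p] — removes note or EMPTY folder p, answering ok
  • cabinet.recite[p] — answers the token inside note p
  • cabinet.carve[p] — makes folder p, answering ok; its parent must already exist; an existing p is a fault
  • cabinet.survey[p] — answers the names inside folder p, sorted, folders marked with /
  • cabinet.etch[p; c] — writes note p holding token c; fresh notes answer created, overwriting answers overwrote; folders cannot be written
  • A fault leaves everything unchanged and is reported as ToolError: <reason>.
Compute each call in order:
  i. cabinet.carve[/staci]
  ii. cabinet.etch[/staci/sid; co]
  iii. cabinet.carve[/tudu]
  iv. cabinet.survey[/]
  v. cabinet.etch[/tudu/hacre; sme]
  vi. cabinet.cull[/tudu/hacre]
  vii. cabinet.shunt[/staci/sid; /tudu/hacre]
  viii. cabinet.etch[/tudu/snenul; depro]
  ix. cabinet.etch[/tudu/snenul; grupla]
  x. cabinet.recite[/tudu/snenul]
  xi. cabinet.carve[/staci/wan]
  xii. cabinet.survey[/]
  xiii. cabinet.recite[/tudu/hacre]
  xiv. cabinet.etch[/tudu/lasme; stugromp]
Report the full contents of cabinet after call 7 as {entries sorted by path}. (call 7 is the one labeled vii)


Answer: {staci/, tudu/, tudu/hacre=co}

Derivation:
>>> cabinet.carve /staci
:: ok
>>> cabinet.etch /staci/sid co
:: created
>>> cabinet.carve /tudu
:: ok
>>> cabinet.survey /
:: [staci/, tudu/]
>>> cabinet.etch /tudu/hacre sme
:: created
>>> cabinet.cull /tudu/hacre
:: ok
>>> cabinet.shunt /staci/sid /tudu/hacre
:: ok
>>> cabinet.etch /tudu/snenul depro
:: created
>>> cabinet.etch /tudu/snenul grupla
:: overwrote
>>> cabinet.recite /tudu/snenul
:: grupla
>>> cabinet.carve /staci/wan
:: ok
>>> cabinet.survey /
:: [staci/, tudu/]
>>> cabinet.recite /tudu/hacre
:: co
>>> cabinet.etch /tudu/lasme stugromp
:: created


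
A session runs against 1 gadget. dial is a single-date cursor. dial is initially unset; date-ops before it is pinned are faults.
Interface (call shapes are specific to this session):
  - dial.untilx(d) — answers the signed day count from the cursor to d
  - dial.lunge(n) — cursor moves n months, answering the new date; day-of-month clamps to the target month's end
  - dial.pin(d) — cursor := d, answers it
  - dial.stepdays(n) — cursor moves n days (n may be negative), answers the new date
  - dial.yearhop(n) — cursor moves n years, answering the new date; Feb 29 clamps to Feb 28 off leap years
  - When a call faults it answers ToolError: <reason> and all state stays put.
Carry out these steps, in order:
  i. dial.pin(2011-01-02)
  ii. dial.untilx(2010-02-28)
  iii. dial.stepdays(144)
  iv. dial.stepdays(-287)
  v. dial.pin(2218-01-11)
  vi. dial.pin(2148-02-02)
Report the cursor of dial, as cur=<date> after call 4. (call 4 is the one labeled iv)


Answer: cur=2010-08-12

Derivation:
I try pin(d→2011-01-02), → 2011-01-02.
I invoke untilx(d→2010-02-28), yielding -308.
Now I run stepdays(n→144): 2011-05-26.
I use stepdays(n→-287), — result: 2010-08-12.
Then pin(d→2218-01-11): 2218-01-11.
I try pin(d→2148-02-02), and observe 2148-02-02.


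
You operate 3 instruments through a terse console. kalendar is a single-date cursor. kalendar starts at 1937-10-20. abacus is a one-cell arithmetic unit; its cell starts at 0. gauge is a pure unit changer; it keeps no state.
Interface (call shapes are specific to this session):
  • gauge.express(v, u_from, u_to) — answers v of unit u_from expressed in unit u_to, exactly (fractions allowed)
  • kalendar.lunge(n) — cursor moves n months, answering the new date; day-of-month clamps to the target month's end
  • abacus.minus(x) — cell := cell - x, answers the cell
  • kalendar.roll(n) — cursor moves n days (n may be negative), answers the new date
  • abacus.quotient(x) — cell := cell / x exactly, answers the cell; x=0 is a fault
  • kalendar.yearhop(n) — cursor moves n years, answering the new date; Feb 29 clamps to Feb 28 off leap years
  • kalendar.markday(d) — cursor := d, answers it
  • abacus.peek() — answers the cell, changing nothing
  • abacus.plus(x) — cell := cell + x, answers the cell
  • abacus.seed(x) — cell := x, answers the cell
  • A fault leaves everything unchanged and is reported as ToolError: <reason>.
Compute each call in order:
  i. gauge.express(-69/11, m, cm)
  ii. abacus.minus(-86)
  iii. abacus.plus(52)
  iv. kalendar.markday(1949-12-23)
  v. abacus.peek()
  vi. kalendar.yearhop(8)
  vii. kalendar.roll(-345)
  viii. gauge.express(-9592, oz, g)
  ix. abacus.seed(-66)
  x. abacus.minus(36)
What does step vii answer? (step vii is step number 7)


Answer: 1957-01-12

Derivation:
[in] gauge.express v=-69/11 u_from=m u_to=cm
:: -6900/11
[in] abacus.minus x=-86
:: 86
[in] abacus.plus x=52
:: 138
[in] kalendar.markday d=1949-12-23
:: 1949-12-23
[in] abacus.peek
:: 138
[in] kalendar.yearhop n=8
:: 1957-12-23
[in] kalendar.roll n=-345
:: 1957-01-12
[in] gauge.express v=-9592 u_from=oz u_to=g
:: -54385725163/200000
[in] abacus.seed x=-66
:: -66
[in] abacus.minus x=36
:: -102


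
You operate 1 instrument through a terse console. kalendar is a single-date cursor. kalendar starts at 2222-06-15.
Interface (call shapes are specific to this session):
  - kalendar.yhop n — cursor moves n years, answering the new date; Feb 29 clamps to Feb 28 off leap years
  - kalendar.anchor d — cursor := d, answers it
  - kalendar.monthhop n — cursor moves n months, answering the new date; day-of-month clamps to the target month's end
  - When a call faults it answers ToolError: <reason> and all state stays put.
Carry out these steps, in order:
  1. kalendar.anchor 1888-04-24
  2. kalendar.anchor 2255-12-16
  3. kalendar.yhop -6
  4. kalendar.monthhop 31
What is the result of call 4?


Step: kalendar.anchor[d=1888-04-24]
Result: 1888-04-24
Step: kalendar.anchor[d=2255-12-16]
Result: 2255-12-16
Step: kalendar.yhop[n=-6]
Result: 2249-12-16
Step: kalendar.monthhop[n=31]
Result: 2252-07-16

Answer: 2252-07-16


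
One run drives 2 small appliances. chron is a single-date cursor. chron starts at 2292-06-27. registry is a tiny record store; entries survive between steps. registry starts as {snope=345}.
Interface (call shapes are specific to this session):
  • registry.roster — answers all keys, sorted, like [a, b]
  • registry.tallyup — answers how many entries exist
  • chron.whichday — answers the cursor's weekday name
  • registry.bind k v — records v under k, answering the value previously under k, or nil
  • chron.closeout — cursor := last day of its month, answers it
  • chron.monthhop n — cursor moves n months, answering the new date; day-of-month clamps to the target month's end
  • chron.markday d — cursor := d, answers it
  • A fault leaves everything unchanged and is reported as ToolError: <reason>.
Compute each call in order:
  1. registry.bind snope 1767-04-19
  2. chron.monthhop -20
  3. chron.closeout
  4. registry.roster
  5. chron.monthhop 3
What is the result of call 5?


! 1. registry.bind(k: snope, v: 1767-04-19) == 345
! 2. chron.monthhop(n: -20) == 2290-10-27
! 3. chron.closeout() == 2290-10-31
! 4. registry.roster() == [snope]
! 5. chron.monthhop(n: 3) == 2291-01-31

Answer: 2291-01-31


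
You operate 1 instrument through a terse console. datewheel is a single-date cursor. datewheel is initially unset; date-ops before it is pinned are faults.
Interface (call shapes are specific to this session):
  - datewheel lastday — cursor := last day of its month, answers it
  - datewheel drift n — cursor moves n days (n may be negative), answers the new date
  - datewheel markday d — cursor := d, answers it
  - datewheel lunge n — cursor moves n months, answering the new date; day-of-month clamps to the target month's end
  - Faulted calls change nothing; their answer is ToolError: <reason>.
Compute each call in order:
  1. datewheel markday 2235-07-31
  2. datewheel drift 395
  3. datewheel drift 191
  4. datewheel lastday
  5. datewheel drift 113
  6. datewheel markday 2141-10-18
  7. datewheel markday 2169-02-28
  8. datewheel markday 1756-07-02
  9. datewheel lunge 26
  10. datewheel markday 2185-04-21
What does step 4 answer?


==> datewheel markday(d='2235-07-31')
<== 2235-07-31
==> datewheel drift(n='395')
<== 2236-08-29
==> datewheel drift(n='191')
<== 2237-03-08
==> datewheel lastday()
<== 2237-03-31
==> datewheel drift(n='113')
<== 2237-07-22
==> datewheel markday(d='2141-10-18')
<== 2141-10-18
==> datewheel markday(d='2169-02-28')
<== 2169-02-28
==> datewheel markday(d='1756-07-02')
<== 1756-07-02
==> datewheel lunge(n='26')
<== 1758-09-02
==> datewheel markday(d='2185-04-21')
<== 2185-04-21

Answer: 2237-03-31


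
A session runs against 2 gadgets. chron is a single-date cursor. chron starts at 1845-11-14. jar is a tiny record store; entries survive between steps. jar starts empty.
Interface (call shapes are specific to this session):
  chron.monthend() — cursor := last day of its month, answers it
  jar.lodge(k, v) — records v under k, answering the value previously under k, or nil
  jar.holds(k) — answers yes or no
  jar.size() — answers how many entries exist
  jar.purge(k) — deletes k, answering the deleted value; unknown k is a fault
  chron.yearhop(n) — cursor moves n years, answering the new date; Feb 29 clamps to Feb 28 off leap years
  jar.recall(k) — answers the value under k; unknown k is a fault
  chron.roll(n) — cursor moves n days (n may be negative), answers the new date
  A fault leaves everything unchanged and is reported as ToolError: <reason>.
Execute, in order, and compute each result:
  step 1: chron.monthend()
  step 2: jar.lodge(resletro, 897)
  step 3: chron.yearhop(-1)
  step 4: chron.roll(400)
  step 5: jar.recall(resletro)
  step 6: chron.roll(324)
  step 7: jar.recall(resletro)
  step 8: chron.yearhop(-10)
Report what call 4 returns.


Answer: 1846-01-04

Derivation:
>>> chron.monthend
= 1845-11-30
>>> jar.lodge k=resletro v=897
= nil
>>> chron.yearhop n=-1
= 1844-11-30
>>> chron.roll n=400
= 1846-01-04
>>> jar.recall k=resletro
= 897
>>> chron.roll n=324
= 1846-11-24
>>> jar.recall k=resletro
= 897
>>> chron.yearhop n=-10
= 1836-11-24


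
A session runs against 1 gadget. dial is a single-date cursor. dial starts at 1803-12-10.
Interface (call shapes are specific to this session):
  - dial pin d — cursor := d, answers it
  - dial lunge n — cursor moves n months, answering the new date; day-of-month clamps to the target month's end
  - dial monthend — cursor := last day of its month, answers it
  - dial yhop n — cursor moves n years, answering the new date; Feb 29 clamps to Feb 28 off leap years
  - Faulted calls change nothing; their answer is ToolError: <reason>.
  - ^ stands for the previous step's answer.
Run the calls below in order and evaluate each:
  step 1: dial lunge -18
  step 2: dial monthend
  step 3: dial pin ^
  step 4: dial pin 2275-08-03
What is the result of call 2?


% dial lunge(n: -18) : 1802-06-10
% dial monthend() : 1802-06-30
% dial pin(d: ^) : 1802-06-30
% dial pin(d: 2275-08-03) : 2275-08-03

Answer: 1802-06-30


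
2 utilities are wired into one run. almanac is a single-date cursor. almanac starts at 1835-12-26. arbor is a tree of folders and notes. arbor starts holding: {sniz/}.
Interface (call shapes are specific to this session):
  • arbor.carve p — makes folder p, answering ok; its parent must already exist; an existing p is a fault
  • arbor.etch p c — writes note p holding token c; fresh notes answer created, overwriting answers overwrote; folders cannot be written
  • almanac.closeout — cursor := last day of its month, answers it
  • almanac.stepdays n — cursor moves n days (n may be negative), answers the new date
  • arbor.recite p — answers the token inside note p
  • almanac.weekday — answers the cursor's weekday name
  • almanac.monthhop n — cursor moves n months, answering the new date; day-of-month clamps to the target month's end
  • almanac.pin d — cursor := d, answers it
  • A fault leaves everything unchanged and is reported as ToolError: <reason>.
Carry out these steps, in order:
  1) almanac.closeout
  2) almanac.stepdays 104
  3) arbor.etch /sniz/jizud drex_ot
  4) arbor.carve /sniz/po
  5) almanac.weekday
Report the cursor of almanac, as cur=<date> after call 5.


Answer: cur=1836-04-13

Derivation:
Step: closeout[]
Result: 1835-12-31
Step: stepdays[n: 104]
Result: 1836-04-13
Step: etch[p: /sniz/jizud; c: drex_ot]
Result: created
Step: carve[p: /sniz/po]
Result: ok
Step: weekday[]
Result: Wednesday


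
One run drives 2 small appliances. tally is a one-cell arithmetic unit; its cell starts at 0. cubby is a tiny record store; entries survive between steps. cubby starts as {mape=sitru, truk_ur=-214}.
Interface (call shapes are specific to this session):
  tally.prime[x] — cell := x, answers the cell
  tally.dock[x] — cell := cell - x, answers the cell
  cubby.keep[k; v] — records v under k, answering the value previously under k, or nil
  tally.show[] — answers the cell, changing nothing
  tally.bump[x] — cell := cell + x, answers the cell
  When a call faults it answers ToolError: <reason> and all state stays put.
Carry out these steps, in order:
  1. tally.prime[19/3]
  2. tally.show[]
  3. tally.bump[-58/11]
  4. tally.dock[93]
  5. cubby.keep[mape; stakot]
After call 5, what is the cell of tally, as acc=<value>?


CALL tally.prime[x→19/3]
RET  19/3
CALL tally.show[]
RET  19/3
CALL tally.bump[x→-58/11]
RET  35/33
CALL tally.dock[x→93]
RET  -3034/33
CALL cubby.keep[k→mape; v→stakot]
RET  sitru

Answer: acc=-3034/33


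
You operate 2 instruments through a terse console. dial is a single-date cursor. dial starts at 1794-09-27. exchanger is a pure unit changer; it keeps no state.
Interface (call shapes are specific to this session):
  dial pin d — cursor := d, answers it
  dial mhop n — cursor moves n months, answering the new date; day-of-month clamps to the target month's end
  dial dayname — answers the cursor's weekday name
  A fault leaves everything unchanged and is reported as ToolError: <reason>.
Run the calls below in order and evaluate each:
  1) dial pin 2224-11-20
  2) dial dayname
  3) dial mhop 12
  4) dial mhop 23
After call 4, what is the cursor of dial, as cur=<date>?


$ dial pin d='2224-11-20'
  2224-11-20
$ dial dayname
  Saturday
$ dial mhop n='12'
  2225-11-20
$ dial mhop n='23'
  2227-10-20

Answer: cur=2227-10-20


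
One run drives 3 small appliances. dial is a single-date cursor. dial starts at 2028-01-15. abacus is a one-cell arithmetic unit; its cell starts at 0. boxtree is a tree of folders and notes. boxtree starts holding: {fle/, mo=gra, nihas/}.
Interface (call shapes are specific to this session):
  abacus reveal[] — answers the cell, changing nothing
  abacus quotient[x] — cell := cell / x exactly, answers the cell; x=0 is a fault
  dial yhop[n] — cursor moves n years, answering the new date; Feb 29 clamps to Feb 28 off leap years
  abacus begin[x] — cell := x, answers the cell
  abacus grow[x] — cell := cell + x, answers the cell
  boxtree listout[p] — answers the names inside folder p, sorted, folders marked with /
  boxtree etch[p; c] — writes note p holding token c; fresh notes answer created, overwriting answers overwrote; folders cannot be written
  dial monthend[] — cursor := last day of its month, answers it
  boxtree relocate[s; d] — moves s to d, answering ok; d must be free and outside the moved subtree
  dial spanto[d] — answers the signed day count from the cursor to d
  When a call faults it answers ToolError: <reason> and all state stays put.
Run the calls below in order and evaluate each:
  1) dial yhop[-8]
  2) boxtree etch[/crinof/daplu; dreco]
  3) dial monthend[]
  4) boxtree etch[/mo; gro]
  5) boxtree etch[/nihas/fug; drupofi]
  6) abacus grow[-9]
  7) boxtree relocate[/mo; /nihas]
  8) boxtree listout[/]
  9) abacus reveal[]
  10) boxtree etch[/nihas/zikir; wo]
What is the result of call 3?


;; dial yhop(n='-8') ~> 2020-01-15
;; boxtree etch(p='/crinof/daplu', c='dreco') ~> ToolError: no parent
;; dial monthend() ~> 2020-01-31
;; boxtree etch(p='/mo', c='gro') ~> overwrote
;; boxtree etch(p='/nihas/fug', c='drupofi') ~> created
;; abacus grow(x='-9') ~> -9
;; boxtree relocate(s='/mo', d='/nihas') ~> ToolError: exists
;; boxtree listout(p='/') ~> [fle/, mo, nihas/]
;; abacus reveal() ~> -9
;; boxtree etch(p='/nihas/zikir', c='wo') ~> created

Answer: 2020-01-31


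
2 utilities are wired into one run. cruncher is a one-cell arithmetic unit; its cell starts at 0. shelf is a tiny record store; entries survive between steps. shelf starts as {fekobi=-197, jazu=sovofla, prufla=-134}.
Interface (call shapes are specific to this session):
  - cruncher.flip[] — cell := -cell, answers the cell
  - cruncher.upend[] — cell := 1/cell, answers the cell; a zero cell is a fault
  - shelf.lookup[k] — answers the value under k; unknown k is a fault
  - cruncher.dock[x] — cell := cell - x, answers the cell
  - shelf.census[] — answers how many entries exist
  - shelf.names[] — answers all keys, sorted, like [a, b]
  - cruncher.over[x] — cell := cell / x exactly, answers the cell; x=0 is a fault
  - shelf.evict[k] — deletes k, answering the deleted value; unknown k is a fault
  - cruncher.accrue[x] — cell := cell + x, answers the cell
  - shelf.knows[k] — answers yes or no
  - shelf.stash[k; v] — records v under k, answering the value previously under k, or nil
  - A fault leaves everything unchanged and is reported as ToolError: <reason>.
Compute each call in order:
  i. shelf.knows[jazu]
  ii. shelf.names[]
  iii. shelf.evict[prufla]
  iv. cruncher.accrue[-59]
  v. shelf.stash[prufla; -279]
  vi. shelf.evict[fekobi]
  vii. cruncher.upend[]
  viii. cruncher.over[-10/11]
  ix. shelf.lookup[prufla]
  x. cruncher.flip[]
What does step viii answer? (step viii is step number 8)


Act: shelf.knows[k='jazu']
Obs: yes
Act: shelf.names[]
Obs: [fekobi, jazu, prufla]
Act: shelf.evict[k='prufla']
Obs: -134
Act: cruncher.accrue[x='-59']
Obs: -59
Act: shelf.stash[k='prufla'; v='-279']
Obs: nil
Act: shelf.evict[k='fekobi']
Obs: -197
Act: cruncher.upend[]
Obs: -1/59
Act: cruncher.over[x='-10/11']
Obs: 11/590
Act: shelf.lookup[k='prufla']
Obs: -279
Act: cruncher.flip[]
Obs: -11/590

Answer: 11/590


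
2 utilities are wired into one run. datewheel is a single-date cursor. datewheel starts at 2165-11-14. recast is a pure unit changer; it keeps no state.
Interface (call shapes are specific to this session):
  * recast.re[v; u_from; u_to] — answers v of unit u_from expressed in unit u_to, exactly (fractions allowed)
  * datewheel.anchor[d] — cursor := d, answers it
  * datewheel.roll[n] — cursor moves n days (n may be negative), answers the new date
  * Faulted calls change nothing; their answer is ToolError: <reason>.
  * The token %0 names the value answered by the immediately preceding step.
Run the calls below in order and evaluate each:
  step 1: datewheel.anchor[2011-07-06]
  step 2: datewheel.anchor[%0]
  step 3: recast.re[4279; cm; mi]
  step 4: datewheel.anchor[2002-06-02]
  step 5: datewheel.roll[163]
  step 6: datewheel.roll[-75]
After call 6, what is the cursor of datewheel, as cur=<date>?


CALL datewheel.anchor[d→2011-07-06]
RET  2011-07-06
CALL datewheel.anchor[d→%0]
RET  2011-07-06
CALL recast.re[v→4279; u_from→cm; u_to→mi]
RET  1945/73152
CALL datewheel.anchor[d→2002-06-02]
RET  2002-06-02
CALL datewheel.roll[n→163]
RET  2002-11-12
CALL datewheel.roll[n→-75]
RET  2002-08-29

Answer: cur=2002-08-29


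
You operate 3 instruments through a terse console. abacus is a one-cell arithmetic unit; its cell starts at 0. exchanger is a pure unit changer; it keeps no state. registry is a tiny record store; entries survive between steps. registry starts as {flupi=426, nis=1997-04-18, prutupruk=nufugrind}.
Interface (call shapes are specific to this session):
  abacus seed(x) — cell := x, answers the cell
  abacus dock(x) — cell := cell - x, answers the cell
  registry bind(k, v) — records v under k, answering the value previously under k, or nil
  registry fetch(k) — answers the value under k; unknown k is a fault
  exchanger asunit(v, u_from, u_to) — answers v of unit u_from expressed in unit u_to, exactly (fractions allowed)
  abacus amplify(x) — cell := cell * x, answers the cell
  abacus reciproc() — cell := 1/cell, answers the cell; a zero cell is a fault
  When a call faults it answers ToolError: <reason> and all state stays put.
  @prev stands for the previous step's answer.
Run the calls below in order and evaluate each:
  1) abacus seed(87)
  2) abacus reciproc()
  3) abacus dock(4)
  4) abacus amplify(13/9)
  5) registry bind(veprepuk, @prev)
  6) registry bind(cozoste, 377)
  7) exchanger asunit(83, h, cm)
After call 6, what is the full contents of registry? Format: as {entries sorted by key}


[in] abacus seed x=87
:: 87
[in] abacus reciproc
:: 1/87
[in] abacus dock x=4
:: -347/87
[in] abacus amplify x=13/9
:: -4511/783
[in] registry bind k=veprepuk v=@prev
:: nil
[in] registry bind k=cozoste v=377
:: nil
[in] exchanger asunit v=83 u_from=h u_to=cm
:: ToolError: incompatible units

Answer: {cozoste=377, flupi=426, nis=1997-04-18, prutupruk=nufugrind, veprepuk=-4511/783}


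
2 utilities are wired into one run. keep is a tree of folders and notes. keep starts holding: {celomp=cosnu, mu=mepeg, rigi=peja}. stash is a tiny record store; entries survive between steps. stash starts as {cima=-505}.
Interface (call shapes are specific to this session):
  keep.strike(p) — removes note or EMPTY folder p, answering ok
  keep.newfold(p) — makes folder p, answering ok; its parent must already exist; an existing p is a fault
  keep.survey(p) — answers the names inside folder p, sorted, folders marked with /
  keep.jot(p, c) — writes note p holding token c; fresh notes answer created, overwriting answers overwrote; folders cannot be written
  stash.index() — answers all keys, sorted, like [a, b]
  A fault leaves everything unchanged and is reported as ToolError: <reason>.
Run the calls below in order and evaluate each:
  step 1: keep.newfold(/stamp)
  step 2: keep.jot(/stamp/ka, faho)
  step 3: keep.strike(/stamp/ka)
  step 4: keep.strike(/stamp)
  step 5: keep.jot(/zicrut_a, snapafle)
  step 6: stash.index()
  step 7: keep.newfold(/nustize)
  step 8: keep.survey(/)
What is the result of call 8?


Answer: [celomp, mu, nustize/, rigi, zicrut_a]

Derivation:
> keep.newfold p→/stamp
= ok
> keep.jot p→/stamp/ka c→faho
= created
> keep.strike p→/stamp/ka
= ok
> keep.strike p→/stamp
= ok
> keep.jot p→/zicrut_a c→snapafle
= created
> stash.index
= [cima]
> keep.newfold p→/nustize
= ok
> keep.survey p→/
= [celomp, mu, nustize/, rigi, zicrut_a]


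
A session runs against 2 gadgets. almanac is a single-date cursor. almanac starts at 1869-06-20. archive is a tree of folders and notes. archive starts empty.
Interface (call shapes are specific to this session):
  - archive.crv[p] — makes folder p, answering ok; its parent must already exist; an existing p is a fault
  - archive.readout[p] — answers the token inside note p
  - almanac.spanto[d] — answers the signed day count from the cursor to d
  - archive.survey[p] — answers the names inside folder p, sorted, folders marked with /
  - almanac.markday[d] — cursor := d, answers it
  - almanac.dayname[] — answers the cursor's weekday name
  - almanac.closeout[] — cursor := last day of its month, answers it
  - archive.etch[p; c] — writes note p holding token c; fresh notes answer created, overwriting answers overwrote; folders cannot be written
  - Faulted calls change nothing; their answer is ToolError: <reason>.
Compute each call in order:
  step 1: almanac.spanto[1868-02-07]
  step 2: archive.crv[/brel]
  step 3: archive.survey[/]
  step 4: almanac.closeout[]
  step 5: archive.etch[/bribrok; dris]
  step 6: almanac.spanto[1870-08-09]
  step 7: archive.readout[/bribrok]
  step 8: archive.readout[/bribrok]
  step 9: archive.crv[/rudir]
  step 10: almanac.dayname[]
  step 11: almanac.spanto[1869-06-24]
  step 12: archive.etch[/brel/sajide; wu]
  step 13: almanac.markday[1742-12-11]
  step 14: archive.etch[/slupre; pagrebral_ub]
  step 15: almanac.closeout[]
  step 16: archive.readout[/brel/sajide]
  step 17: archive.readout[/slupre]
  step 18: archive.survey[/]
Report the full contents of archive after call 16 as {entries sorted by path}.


·→ almanac.spanto(1868-02-07)
·← -499
·→ archive.crv(/brel)
·← ok
·→ archive.survey(/)
·← [brel/]
·→ almanac.closeout()
·← 1869-06-30
·→ archive.etch(/bribrok, dris)
·← created
·→ almanac.spanto(1870-08-09)
·← 405
·→ archive.readout(/bribrok)
·← dris
·→ archive.readout(/bribrok)
·← dris
·→ archive.crv(/rudir)
·← ok
·→ almanac.dayname()
·← Wednesday
·→ almanac.spanto(1869-06-24)
·← -6
·→ archive.etch(/brel/sajide, wu)
·← created
·→ almanac.markday(1742-12-11)
·← 1742-12-11
·→ archive.etch(/slupre, pagrebral_ub)
·← created
·→ almanac.closeout()
·← 1742-12-31
·→ archive.readout(/brel/sajide)
·← wu
·→ archive.readout(/slupre)
·← pagrebral_ub
·→ archive.survey(/)
·← [brel/, bribrok, rudir/, slupre]

Answer: {brel/, brel/sajide=wu, bribrok=dris, rudir/, slupre=pagrebral_ub}
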